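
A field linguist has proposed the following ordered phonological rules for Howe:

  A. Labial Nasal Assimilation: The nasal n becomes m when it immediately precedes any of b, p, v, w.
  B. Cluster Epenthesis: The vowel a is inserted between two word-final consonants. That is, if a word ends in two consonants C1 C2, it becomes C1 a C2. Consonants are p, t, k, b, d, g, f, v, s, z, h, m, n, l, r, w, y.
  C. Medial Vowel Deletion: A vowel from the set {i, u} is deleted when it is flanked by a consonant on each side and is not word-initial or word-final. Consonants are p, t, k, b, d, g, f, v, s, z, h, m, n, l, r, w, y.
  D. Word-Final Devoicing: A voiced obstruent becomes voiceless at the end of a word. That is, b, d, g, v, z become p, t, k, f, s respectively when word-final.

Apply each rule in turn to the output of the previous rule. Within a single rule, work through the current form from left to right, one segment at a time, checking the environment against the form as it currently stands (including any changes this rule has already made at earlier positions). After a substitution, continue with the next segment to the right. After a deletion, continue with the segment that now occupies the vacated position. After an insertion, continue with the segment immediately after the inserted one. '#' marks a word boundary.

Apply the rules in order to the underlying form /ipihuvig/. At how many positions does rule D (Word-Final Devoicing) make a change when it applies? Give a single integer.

1

A Labial Nasal Assimilation: no change — [ipihuvig]
B Cluster Epenthesis: no change — [ipihuvig]
C Medial Vowel Deletion: [ipihuvig] → [iphvg]
D Word-Final Devoicing: [iphvg] → [iphvk]
Rule D changed 1 position(s).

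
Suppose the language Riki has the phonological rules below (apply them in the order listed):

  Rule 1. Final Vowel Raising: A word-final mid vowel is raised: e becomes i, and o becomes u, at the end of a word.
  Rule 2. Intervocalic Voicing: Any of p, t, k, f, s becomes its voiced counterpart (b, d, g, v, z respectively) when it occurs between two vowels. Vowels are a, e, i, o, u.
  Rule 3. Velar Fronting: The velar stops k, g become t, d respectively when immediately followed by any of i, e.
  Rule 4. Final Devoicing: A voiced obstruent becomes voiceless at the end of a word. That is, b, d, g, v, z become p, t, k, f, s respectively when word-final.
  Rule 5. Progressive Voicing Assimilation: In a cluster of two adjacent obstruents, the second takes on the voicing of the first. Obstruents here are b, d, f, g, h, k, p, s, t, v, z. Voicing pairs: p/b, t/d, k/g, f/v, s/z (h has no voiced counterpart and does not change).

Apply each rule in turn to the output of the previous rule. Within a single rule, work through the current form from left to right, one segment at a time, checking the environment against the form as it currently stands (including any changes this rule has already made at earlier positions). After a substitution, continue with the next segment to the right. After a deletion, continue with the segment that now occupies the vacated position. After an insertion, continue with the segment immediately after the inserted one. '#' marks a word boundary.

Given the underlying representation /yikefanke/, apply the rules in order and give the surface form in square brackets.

[yidevanti]

Rule 1 Final Vowel Raising: [yikefanke] → [yikefanki]
Rule 2 Intervocalic Voicing: [yikefanki] → [yigevanki]
Rule 3 Velar Fronting: [yigevanki] → [yidevanti]
Rule 4 Final Devoicing: no change — [yidevanti]
Rule 5 Progressive Voicing Assimilation: no change — [yidevanti]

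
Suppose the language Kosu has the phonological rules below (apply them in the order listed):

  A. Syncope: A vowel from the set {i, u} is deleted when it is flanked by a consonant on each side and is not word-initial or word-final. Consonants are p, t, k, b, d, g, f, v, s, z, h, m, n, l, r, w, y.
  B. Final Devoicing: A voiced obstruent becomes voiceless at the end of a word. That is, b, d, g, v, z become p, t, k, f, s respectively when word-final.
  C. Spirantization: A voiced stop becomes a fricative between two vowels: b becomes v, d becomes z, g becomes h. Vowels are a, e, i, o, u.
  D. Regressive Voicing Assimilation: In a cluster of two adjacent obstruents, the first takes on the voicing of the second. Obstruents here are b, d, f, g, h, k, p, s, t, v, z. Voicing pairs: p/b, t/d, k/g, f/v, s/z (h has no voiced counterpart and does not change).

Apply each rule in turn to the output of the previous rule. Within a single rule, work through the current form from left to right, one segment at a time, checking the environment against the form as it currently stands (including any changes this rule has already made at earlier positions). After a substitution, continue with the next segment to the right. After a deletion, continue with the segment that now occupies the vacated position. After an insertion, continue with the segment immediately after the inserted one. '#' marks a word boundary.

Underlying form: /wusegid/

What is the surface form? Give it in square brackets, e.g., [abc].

A Syncope: [wusegid] → [wsegd]
B Final Devoicing: [wsegd] → [wsegt]
C Spirantization: no change — [wsegt]
D Regressive Voicing Assimilation: [wsegt] → [wsekt]

[wsekt]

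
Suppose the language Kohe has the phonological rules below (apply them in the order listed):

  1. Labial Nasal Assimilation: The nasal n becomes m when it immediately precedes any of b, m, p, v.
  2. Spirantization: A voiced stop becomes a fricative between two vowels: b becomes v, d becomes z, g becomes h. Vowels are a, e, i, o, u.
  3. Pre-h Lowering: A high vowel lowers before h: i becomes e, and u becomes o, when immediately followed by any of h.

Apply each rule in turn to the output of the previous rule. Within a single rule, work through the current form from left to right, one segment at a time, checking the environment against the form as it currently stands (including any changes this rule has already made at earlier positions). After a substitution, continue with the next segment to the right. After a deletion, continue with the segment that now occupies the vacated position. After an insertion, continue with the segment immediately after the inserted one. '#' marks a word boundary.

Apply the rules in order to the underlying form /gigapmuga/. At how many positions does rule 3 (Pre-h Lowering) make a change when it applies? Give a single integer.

2

1 Labial Nasal Assimilation: no change — [gigapmuga]
2 Spirantization: [gigapmuga] → [gihapmuha]
3 Pre-h Lowering: [gihapmuha] → [gehapmoha]
Rule 3 changed 2 position(s).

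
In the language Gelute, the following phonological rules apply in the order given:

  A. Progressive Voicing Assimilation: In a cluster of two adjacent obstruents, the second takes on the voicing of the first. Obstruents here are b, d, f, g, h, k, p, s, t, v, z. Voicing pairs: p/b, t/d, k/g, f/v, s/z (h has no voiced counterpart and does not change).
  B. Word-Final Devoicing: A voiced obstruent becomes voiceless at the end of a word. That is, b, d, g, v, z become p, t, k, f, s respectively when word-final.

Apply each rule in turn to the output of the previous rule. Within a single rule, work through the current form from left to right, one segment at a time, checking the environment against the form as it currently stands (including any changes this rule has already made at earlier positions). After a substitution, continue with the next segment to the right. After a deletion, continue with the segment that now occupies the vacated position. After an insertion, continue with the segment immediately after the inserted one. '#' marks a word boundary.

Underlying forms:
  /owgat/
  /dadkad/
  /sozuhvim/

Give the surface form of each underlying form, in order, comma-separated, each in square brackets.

/owgat/:
  A Progressive Voicing Assimilation: no change — [owgat]
  B Word-Final Devoicing: no change — [owgat]
/dadkad/:
  A Progressive Voicing Assimilation: [dadkad] → [dadgad]
  B Word-Final Devoicing: [dadgad] → [dadgat]
/sozuhvim/:
  A Progressive Voicing Assimilation: [sozuhvim] → [sozuhfim]
  B Word-Final Devoicing: no change — [sozuhfim]

[owgat], [dadgat], [sozuhfim]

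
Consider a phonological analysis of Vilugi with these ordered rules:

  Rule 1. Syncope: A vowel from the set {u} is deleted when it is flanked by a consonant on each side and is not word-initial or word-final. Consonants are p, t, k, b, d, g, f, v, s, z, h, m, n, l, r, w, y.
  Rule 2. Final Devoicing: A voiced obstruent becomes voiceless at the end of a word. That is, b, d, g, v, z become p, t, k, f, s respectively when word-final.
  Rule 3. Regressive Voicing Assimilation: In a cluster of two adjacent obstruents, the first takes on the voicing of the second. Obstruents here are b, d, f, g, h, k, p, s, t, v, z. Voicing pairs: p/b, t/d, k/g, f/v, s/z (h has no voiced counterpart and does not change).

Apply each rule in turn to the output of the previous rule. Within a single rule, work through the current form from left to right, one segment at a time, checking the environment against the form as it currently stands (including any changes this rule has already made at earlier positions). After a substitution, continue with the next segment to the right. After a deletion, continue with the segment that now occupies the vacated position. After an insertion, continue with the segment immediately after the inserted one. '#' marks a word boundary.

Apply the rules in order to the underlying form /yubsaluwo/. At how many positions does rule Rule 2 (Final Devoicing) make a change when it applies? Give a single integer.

Rule 1 Syncope: [yubsaluwo] → [ybsalwo]
Rule 2 Final Devoicing: no change — [ybsalwo]
Rule 3 Regressive Voicing Assimilation: [ybsalwo] → [ypsalwo]
Rule Rule 2 changed 0 position(s).

0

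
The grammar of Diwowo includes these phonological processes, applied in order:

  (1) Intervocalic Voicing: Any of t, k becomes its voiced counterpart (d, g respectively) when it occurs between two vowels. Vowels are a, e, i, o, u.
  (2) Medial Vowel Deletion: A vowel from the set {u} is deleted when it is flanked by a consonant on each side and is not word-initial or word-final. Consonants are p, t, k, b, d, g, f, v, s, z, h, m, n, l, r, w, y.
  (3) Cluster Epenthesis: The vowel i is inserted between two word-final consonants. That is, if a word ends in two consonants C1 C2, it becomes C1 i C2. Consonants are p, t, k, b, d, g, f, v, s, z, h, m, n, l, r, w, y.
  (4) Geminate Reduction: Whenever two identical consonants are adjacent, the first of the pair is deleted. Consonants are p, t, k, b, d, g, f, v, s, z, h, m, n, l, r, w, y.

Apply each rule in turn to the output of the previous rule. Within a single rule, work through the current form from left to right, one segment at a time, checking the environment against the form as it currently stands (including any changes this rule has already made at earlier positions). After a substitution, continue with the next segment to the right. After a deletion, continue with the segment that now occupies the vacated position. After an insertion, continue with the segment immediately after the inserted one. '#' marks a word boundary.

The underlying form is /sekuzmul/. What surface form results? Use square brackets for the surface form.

(1) Intervocalic Voicing: [sekuzmul] → [seguzmul]
(2) Medial Vowel Deletion: [seguzmul] → [segzml]
(3) Cluster Epenthesis: [segzml] → [segzmil]
(4) Geminate Reduction: no change — [segzmil]

[segzmil]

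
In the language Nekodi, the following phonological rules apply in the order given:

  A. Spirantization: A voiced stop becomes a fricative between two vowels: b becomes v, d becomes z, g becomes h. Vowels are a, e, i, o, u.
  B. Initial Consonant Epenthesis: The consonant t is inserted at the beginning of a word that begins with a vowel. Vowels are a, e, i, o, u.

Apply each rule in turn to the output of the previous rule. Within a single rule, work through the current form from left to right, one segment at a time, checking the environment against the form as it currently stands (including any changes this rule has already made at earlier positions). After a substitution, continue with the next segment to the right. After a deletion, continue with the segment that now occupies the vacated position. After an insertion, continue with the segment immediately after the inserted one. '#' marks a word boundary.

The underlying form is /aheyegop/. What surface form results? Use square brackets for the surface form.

A Spirantization: [aheyegop] → [aheyehop]
B Initial Consonant Epenthesis: [aheyehop] → [taheyehop]

[taheyehop]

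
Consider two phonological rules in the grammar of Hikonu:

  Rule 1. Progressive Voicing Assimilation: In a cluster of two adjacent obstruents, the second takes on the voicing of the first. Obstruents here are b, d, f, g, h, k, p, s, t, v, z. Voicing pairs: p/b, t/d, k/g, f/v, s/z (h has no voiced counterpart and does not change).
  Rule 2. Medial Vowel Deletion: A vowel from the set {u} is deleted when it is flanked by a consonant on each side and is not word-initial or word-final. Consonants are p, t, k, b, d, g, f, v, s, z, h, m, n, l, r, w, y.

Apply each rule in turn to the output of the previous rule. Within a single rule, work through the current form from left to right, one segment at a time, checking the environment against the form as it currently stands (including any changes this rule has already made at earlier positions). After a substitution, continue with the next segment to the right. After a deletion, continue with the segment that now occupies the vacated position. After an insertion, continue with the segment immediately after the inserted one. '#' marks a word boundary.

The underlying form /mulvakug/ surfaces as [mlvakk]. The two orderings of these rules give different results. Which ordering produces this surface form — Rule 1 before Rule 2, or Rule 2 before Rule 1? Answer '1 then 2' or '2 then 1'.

Order 1 then 2:
  1 Progressive Voicing Assimilation: no change — [mulvakug]
  2 Medial Vowel Deletion: [mulvakug] → [mlvakg]
  result: [mlvakg]
Order 2 then 1:
  2 Medial Vowel Deletion: [mulvakug] → [mlvakg]
  1 Progressive Voicing Assimilation: [mlvakg] → [mlvakk]
  result: [mlvakk]

2 then 1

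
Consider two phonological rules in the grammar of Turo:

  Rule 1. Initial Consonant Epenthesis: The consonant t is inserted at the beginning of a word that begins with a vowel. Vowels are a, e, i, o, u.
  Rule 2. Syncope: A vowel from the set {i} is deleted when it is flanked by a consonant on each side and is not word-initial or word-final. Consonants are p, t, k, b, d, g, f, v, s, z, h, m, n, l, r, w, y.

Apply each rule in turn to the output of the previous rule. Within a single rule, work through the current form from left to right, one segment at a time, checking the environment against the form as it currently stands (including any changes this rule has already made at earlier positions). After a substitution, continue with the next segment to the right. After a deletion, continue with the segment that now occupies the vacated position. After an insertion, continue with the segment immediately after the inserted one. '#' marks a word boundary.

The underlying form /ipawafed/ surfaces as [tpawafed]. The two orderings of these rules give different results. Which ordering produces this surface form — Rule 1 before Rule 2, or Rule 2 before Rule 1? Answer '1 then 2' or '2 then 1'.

1 then 2

Order 1 then 2:
  1 Initial Consonant Epenthesis: [ipawafed] → [tipawafed]
  2 Syncope: [tipawafed] → [tpawafed]
  result: [tpawafed]
Order 2 then 1:
  2 Syncope: no change — [ipawafed]
  1 Initial Consonant Epenthesis: [ipawafed] → [tipawafed]
  result: [tipawafed]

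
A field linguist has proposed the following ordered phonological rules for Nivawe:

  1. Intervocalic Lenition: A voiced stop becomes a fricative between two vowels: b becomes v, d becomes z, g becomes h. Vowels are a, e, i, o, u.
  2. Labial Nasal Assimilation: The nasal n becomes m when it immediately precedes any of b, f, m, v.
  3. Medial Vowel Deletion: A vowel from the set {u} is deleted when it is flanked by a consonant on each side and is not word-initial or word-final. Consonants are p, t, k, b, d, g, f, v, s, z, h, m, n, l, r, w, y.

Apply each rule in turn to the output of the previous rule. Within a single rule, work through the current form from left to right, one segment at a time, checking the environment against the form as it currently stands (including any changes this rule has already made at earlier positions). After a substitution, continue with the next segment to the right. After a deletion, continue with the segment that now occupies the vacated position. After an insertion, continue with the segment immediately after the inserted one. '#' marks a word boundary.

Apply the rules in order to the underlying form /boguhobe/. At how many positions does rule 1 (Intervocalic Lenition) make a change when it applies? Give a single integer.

1 Intervocalic Lenition: [boguhobe] → [bohuhove]
2 Labial Nasal Assimilation: no change — [bohuhove]
3 Medial Vowel Deletion: [bohuhove] → [bohhove]
Rule 1 changed 2 position(s).

2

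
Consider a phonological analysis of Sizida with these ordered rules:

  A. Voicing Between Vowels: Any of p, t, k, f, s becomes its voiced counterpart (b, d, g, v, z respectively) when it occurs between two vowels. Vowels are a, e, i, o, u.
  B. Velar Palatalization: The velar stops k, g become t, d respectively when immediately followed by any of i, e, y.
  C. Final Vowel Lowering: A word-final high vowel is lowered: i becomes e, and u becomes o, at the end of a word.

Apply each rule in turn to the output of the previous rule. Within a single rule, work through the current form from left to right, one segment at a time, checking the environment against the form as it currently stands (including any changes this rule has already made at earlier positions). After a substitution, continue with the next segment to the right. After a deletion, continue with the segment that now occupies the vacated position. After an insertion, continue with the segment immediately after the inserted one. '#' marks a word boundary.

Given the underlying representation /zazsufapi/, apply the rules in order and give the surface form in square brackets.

A Voicing Between Vowels: [zazsufapi] → [zazsuvabi]
B Velar Palatalization: no change — [zazsuvabi]
C Final Vowel Lowering: [zazsuvabi] → [zazsuvabe]

[zazsuvabe]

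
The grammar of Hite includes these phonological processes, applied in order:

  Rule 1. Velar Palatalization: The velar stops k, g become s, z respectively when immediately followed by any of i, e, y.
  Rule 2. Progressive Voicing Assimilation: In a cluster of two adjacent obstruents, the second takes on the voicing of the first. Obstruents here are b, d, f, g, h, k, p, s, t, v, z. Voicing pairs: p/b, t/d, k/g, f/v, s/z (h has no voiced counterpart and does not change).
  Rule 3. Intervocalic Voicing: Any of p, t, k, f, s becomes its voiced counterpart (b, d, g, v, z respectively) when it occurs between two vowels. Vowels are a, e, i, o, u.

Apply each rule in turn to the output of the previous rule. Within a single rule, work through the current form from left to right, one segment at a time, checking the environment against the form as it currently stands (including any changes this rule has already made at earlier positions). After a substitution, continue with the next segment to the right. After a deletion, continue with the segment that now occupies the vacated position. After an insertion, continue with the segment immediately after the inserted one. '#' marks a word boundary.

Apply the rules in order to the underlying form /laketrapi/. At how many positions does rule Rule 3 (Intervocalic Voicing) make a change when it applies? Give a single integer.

2

Rule 1 Velar Palatalization: [laketrapi] → [lasetrapi]
Rule 2 Progressive Voicing Assimilation: no change — [lasetrapi]
Rule 3 Intervocalic Voicing: [lasetrapi] → [lazetrabi]
Rule Rule 3 changed 2 position(s).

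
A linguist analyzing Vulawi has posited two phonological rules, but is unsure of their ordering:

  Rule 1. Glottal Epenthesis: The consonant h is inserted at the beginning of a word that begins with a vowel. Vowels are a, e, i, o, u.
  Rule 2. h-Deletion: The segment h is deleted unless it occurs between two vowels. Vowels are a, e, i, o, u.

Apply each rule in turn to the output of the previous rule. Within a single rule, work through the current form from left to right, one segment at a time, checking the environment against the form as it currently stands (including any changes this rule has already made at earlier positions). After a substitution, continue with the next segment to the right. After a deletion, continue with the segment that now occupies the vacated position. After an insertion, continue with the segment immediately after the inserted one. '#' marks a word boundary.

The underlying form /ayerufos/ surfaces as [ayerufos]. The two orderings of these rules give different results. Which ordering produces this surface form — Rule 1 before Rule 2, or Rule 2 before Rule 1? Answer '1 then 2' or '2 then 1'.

1 then 2

Order 1 then 2:
  1 Glottal Epenthesis: [ayerufos] → [hayerufos]
  2 h-Deletion: [hayerufos] → [ayerufos]
  result: [ayerufos]
Order 2 then 1:
  2 h-Deletion: no change — [ayerufos]
  1 Glottal Epenthesis: [ayerufos] → [hayerufos]
  result: [hayerufos]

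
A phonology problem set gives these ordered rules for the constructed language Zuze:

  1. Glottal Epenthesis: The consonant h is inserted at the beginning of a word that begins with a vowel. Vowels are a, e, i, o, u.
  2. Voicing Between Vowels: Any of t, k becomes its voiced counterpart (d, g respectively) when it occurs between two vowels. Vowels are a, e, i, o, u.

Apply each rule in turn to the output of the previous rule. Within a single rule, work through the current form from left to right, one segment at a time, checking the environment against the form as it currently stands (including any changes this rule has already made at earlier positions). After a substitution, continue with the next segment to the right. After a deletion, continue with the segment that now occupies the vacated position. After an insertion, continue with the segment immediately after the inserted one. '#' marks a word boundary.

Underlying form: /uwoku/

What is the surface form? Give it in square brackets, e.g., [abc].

1 Glottal Epenthesis: [uwoku] → [huwoku]
2 Voicing Between Vowels: [huwoku] → [huwogu]

[huwogu]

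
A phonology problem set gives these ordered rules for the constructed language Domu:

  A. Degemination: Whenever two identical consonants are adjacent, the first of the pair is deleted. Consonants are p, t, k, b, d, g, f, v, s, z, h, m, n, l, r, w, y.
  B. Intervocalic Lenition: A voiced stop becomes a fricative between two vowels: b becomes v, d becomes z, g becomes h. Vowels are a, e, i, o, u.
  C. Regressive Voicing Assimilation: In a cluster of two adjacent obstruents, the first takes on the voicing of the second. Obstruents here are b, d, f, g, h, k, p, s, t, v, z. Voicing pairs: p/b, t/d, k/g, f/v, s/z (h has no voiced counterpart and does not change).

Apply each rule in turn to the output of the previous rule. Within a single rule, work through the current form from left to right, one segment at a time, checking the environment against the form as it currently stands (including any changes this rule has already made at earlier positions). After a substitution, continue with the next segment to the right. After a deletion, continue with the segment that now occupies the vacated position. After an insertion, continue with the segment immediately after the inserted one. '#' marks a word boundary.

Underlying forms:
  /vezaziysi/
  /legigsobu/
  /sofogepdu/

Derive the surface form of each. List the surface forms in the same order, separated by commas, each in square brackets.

[vezaziysi], [lehiksovu], [sofohebdu]

/vezaziysi/:
  A Degemination: no change — [vezaziysi]
  B Intervocalic Lenition: no change — [vezaziysi]
  C Regressive Voicing Assimilation: no change — [vezaziysi]
/legigsobu/:
  A Degemination: no change — [legigsobu]
  B Intervocalic Lenition: [legigsobu] → [lehigsovu]
  C Regressive Voicing Assimilation: [lehigsovu] → [lehiksovu]
/sofogepdu/:
  A Degemination: no change — [sofogepdu]
  B Intervocalic Lenition: [sofogepdu] → [sofohepdu]
  C Regressive Voicing Assimilation: [sofohepdu] → [sofohebdu]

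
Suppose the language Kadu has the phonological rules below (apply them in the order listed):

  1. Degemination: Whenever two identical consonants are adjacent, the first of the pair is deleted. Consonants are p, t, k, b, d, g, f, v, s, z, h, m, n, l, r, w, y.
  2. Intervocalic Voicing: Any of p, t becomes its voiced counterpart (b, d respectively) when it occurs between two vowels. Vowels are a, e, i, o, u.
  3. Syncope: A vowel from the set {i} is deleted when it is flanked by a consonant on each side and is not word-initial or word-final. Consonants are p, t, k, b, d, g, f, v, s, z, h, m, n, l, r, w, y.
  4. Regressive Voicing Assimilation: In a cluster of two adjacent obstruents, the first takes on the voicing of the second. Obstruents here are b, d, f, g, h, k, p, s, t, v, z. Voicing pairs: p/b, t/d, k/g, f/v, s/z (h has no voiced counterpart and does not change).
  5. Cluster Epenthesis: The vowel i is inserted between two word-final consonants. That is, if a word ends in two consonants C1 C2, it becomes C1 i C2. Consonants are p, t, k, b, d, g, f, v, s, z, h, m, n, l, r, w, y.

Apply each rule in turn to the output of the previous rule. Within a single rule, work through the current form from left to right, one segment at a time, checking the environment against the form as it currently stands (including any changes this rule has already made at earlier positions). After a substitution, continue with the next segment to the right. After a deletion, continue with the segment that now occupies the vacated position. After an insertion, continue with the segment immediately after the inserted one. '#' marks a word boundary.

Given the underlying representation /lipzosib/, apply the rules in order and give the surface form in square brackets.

1 Degemination: no change — [lipzosib]
2 Intervocalic Voicing: no change — [lipzosib]
3 Syncope: [lipzosib] → [lpzosb]
4 Regressive Voicing Assimilation: [lpzosb] → [lbzozb]
5 Cluster Epenthesis: [lbzozb] → [lbzozib]

[lbzozib]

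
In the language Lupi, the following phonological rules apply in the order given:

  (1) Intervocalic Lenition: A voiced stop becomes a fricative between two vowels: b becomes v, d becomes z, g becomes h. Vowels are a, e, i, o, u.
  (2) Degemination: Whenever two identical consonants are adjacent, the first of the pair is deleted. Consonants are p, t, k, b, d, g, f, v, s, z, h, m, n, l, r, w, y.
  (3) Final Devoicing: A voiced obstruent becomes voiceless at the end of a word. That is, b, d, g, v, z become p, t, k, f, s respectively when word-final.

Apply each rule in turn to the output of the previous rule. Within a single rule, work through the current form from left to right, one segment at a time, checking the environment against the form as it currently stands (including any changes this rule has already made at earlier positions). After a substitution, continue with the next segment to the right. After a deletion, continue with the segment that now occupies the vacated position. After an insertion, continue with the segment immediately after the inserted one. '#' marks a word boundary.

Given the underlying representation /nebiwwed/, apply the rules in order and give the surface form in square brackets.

[neviwet]

(1) Intervocalic Lenition: [nebiwwed] → [neviwwed]
(2) Degemination: [neviwwed] → [neviwed]
(3) Final Devoicing: [neviwed] → [neviwet]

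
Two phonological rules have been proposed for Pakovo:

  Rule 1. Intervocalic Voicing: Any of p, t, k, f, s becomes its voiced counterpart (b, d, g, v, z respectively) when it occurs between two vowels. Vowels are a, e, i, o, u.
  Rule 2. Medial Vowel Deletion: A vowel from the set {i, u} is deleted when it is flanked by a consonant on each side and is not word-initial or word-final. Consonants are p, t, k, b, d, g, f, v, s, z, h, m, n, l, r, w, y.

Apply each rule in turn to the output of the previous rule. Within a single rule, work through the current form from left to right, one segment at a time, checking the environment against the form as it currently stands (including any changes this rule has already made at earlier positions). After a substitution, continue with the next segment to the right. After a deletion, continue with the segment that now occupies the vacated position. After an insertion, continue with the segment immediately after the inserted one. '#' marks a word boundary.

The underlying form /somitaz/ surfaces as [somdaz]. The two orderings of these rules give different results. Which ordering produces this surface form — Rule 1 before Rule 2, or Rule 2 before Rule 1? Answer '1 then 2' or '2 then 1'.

Order 1 then 2:
  1 Intervocalic Voicing: [somitaz] → [somidaz]
  2 Medial Vowel Deletion: [somidaz] → [somdaz]
  result: [somdaz]
Order 2 then 1:
  2 Medial Vowel Deletion: [somitaz] → [somtaz]
  1 Intervocalic Voicing: no change — [somtaz]
  result: [somtaz]

1 then 2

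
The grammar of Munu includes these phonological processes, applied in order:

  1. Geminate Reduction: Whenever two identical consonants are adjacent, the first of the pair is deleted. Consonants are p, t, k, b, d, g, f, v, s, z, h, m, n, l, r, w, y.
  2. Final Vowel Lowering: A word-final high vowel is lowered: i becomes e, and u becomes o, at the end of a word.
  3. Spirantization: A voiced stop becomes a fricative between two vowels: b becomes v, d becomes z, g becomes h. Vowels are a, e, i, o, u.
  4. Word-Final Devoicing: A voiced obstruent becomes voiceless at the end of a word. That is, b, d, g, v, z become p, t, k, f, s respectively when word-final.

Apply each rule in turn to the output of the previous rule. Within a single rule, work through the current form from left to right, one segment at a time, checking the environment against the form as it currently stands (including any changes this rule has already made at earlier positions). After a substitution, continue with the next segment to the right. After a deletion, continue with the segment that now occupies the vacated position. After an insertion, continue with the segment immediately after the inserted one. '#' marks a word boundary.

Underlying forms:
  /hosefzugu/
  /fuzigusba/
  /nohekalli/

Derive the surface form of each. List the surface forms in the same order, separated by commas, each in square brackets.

/hosefzugu/:
  1 Geminate Reduction: no change — [hosefzugu]
  2 Final Vowel Lowering: [hosefzugu] → [hosefzugo]
  3 Spirantization: [hosefzugo] → [hosefzuho]
  4 Word-Final Devoicing: no change — [hosefzuho]
/fuzigusba/:
  1 Geminate Reduction: no change — [fuzigusba]
  2 Final Vowel Lowering: no change — [fuzigusba]
  3 Spirantization: [fuzigusba] → [fuzihusba]
  4 Word-Final Devoicing: no change — [fuzihusba]
/nohekalli/:
  1 Geminate Reduction: [nohekalli] → [nohekali]
  2 Final Vowel Lowering: [nohekali] → [nohekale]
  3 Spirantization: no change — [nohekale]
  4 Word-Final Devoicing: no change — [nohekale]

[hosefzuho], [fuzihusba], [nohekale]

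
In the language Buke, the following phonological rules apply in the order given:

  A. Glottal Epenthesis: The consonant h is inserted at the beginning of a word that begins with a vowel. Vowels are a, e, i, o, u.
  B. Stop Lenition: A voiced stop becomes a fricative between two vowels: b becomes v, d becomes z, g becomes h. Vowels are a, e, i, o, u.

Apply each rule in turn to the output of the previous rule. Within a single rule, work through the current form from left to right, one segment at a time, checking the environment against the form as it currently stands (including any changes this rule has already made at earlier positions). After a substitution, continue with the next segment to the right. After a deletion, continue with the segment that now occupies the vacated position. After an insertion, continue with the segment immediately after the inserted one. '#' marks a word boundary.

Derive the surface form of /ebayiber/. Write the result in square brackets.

A Glottal Epenthesis: [ebayiber] → [hebayiber]
B Stop Lenition: [hebayiber] → [hevayiver]

[hevayiver]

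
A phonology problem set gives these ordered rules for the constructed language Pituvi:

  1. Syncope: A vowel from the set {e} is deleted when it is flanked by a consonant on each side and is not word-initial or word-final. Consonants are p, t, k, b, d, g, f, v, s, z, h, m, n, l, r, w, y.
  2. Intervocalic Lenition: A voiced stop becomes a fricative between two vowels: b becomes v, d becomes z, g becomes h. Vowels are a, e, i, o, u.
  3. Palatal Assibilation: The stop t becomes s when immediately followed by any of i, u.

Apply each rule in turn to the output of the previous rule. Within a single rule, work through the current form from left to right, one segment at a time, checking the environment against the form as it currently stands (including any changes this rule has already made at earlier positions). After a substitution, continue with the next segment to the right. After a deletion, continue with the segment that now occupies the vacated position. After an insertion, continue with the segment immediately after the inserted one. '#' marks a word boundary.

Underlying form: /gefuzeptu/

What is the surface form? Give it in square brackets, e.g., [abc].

[gfuzpsu]

1 Syncope: [gefuzeptu] → [gfuzptu]
2 Intervocalic Lenition: no change — [gfuzptu]
3 Palatal Assibilation: [gfuzptu] → [gfuzpsu]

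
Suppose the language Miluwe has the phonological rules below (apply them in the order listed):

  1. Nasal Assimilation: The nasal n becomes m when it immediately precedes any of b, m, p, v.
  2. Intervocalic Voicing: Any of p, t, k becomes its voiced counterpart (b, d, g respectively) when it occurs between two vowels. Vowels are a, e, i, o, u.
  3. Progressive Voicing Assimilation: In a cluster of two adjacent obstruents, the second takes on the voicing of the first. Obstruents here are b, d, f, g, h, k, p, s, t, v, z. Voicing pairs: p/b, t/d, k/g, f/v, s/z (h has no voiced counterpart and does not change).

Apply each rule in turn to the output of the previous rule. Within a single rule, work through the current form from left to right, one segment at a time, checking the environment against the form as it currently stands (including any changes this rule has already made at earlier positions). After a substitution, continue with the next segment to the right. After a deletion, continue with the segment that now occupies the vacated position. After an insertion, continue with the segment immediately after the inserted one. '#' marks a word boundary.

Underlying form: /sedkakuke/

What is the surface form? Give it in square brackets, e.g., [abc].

[sedgaguge]

1 Nasal Assimilation: no change — [sedkakuke]
2 Intervocalic Voicing: [sedkakuke] → [sedkaguge]
3 Progressive Voicing Assimilation: [sedkaguge] → [sedgaguge]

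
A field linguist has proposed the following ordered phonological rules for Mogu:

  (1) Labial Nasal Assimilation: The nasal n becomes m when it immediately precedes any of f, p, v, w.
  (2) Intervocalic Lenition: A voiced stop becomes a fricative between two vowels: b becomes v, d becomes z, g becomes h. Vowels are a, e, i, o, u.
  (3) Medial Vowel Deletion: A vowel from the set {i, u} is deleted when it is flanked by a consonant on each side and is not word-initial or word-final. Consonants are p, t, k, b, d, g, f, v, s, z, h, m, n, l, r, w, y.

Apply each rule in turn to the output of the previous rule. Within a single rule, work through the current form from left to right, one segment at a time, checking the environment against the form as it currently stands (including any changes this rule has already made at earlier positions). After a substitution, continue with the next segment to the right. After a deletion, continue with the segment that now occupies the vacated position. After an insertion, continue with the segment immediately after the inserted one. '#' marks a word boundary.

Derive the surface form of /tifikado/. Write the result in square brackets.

[tfkazo]

(1) Labial Nasal Assimilation: no change — [tifikado]
(2) Intervocalic Lenition: [tifikado] → [tifikazo]
(3) Medial Vowel Deletion: [tifikazo] → [tfkazo]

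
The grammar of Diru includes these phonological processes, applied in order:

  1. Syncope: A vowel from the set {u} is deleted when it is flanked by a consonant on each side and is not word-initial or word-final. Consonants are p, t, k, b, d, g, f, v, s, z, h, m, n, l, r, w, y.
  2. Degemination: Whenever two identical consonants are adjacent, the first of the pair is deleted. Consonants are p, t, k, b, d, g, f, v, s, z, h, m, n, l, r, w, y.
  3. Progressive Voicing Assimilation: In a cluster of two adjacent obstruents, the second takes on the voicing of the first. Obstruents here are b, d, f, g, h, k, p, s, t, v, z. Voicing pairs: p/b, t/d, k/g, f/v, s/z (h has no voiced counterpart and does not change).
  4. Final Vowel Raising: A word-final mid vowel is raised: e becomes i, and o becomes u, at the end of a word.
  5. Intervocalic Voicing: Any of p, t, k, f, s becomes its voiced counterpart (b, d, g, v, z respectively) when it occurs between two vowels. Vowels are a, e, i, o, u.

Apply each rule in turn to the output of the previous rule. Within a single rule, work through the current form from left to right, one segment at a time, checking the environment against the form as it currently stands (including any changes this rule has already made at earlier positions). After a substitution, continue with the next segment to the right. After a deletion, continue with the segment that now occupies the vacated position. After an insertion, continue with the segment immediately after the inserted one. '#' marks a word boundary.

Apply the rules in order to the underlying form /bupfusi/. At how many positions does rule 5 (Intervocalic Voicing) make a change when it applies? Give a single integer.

1 Syncope: [bupfusi] → [bpfsi]
2 Degemination: no change — [bpfsi]
3 Progressive Voicing Assimilation: [bpfsi] → [bbvzi]
4 Final Vowel Raising: no change — [bbvzi]
5 Intervocalic Voicing: no change — [bbvzi]
Rule 5 changed 0 position(s).

0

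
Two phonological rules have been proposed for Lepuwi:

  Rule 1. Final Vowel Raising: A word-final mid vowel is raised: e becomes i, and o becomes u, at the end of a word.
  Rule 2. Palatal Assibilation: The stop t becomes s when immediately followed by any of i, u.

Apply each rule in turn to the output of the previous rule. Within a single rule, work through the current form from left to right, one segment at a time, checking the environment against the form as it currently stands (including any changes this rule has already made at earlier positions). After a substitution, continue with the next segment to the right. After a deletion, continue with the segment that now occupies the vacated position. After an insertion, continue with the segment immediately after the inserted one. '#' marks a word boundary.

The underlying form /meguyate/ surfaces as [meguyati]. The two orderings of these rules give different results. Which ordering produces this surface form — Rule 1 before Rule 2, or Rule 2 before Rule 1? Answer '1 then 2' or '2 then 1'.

2 then 1

Order 1 then 2:
  1 Final Vowel Raising: [meguyate] → [meguyati]
  2 Palatal Assibilation: [meguyati] → [meguyasi]
  result: [meguyasi]
Order 2 then 1:
  2 Palatal Assibilation: no change — [meguyate]
  1 Final Vowel Raising: [meguyate] → [meguyati]
  result: [meguyati]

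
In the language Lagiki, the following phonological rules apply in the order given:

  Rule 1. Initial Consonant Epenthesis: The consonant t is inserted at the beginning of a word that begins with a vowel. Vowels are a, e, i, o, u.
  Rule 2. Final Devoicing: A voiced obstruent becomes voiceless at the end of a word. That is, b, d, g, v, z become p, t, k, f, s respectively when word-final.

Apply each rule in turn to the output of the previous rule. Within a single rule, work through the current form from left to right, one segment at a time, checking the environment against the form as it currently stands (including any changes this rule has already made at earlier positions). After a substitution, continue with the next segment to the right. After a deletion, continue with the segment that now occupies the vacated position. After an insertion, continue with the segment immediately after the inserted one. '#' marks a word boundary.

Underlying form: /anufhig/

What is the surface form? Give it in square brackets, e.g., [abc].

[tanufhik]

Rule 1 Initial Consonant Epenthesis: [anufhig] → [tanufhig]
Rule 2 Final Devoicing: [tanufhig] → [tanufhik]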